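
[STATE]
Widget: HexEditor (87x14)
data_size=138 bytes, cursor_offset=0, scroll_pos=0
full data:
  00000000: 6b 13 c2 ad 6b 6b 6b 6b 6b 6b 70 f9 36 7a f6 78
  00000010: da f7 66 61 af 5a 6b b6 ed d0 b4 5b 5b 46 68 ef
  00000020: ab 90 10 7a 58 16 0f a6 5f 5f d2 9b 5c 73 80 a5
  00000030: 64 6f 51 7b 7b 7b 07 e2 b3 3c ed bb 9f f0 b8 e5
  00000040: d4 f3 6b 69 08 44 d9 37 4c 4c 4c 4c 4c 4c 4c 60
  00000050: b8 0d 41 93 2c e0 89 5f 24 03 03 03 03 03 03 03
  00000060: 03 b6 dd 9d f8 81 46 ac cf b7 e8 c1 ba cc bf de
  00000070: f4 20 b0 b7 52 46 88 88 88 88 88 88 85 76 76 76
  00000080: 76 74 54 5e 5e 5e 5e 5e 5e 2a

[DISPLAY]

00000000  6B 13 c2 ad 6b 6b 6b 6b  6b 6b 70 f9 36 7a f6 78  |k...kkkkkkp.6z.x|         
00000010  da f7 66 61 af 5a 6b b6  ed d0 b4 5b 5b 46 68 ef  |..fa.Zk....[[Fh.|         
00000020  ab 90 10 7a 58 16 0f a6  5f 5f d2 9b 5c 73 80 a5  |...zX...__..\s..|         
00000030  64 6f 51 7b 7b 7b 07 e2  b3 3c ed bb 9f f0 b8 e5  |doQ{{{...<......|         
00000040  d4 f3 6b 69 08 44 d9 37  4c 4c 4c 4c 4c 4c 4c 60  |..ki.D.7LLLLLLL`|         
00000050  b8 0d 41 93 2c e0 89 5f  24 03 03 03 03 03 03 03  |..A.,.._$.......|         
00000060  03 b6 dd 9d f8 81 46 ac  cf b7 e8 c1 ba cc bf de  |......F.........|         
00000070  f4 20 b0 b7 52 46 88 88  88 88 88 88 85 76 76 76  |. ..RF.......vvv|         
00000080  76 74 54 5e 5e 5e 5e 5e  5e 2a                    |vtT^^^^^^*      |         
                                                                                       
                                                                                       
                                                                                       
                                                                                       
                                                                                       


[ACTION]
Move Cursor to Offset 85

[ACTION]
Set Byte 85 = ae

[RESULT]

00000000  6b 13 c2 ad 6b 6b 6b 6b  6b 6b 70 f9 36 7a f6 78  |k...kkkkkkp.6z.x|         
00000010  da f7 66 61 af 5a 6b b6  ed d0 b4 5b 5b 46 68 ef  |..fa.Zk....[[Fh.|         
00000020  ab 90 10 7a 58 16 0f a6  5f 5f d2 9b 5c 73 80 a5  |...zX...__..\s..|         
00000030  64 6f 51 7b 7b 7b 07 e2  b3 3c ed bb 9f f0 b8 e5  |doQ{{{...<......|         
00000040  d4 f3 6b 69 08 44 d9 37  4c 4c 4c 4c 4c 4c 4c 60  |..ki.D.7LLLLLLL`|         
00000050  b8 0d 41 93 2c AE 89 5f  24 03 03 03 03 03 03 03  |..A.,.._$.......|         
00000060  03 b6 dd 9d f8 81 46 ac  cf b7 e8 c1 ba cc bf de  |......F.........|         
00000070  f4 20 b0 b7 52 46 88 88  88 88 88 88 85 76 76 76  |. ..RF.......vvv|         
00000080  76 74 54 5e 5e 5e 5e 5e  5e 2a                    |vtT^^^^^^*      |         
                                                                                       
                                                                                       
                                                                                       
                                                                                       
                                                                                       


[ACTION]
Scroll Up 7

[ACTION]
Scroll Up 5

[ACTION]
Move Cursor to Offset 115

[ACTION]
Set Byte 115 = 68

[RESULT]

00000000  6b 13 c2 ad 6b 6b 6b 6b  6b 6b 70 f9 36 7a f6 78  |k...kkkkkkp.6z.x|         
00000010  da f7 66 61 af 5a 6b b6  ed d0 b4 5b 5b 46 68 ef  |..fa.Zk....[[Fh.|         
00000020  ab 90 10 7a 58 16 0f a6  5f 5f d2 9b 5c 73 80 a5  |...zX...__..\s..|         
00000030  64 6f 51 7b 7b 7b 07 e2  b3 3c ed bb 9f f0 b8 e5  |doQ{{{...<......|         
00000040  d4 f3 6b 69 08 44 d9 37  4c 4c 4c 4c 4c 4c 4c 60  |..ki.D.7LLLLLLL`|         
00000050  b8 0d 41 93 2c ae 89 5f  24 03 03 03 03 03 03 03  |..A.,.._$.......|         
00000060  03 b6 dd 9d f8 81 46 ac  cf b7 e8 c1 ba cc bf de  |......F.........|         
00000070  f4 20 b0 68 52 46 88 88  88 88 88 88 85 76 76 76  |. .hRF.......vvv|         
00000080  76 74 54 5e 5e 5e 5e 5e  5e 2a                    |vtT^^^^^^*      |         
                                                                                       
                                                                                       
                                                                                       
                                                                                       
                                                                                       


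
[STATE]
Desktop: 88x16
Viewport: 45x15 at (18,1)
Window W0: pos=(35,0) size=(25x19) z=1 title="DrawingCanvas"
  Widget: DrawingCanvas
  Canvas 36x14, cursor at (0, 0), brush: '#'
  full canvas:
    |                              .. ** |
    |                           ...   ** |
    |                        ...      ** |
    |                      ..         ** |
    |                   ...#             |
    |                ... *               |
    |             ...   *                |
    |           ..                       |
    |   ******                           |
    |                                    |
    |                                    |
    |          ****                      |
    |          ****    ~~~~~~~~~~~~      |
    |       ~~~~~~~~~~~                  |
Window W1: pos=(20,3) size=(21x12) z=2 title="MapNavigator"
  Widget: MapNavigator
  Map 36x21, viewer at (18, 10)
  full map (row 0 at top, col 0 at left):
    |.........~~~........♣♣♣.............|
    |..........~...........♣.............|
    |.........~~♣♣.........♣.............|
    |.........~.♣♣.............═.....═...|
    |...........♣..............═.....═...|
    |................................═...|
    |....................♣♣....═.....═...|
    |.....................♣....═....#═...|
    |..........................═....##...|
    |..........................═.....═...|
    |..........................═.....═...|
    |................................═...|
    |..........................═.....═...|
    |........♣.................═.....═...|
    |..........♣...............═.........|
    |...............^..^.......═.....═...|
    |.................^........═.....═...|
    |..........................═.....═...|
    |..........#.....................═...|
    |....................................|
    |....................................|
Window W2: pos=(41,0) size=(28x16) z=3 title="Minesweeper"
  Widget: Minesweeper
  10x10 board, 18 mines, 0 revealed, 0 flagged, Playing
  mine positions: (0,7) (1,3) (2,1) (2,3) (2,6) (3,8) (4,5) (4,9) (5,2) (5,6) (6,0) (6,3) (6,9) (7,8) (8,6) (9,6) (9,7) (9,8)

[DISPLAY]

                 ┃ Draw┃ Minesweeper         
                 ┠─────┠─────────────────────
  ┏━━━━━━━━━━━━━━━━━━━┓┃■■■■■■■■■■           
  ┃ MapNavigator      ┃┃■■■■■■■■■■           
  ┠───────────────────┨┃■■■■■■■■■■           
  ┃...........♣♣....═.┃┃■■■■■■■■■■           
  ┃............♣....═.┃┃■■■■■■■■■■           
  ┃.................═.┃┃■■■■■■■■■■           
  ┃.................═.┃┃■■■■■■■■■■           
  ┃.........@.......═.┃┃■■■■■■■■■■           
  ┃...................┃┃■■■■■■■■■■           
  ┃.................═.┃┃■■■■■■■■■■           
  ┃.................═.┃┃                     
  ┗━━━━━━━━━━━━━━━━━━━┛┃                     
                 ┃     ┗━━━━━━━━━━━━━━━━━━━━━


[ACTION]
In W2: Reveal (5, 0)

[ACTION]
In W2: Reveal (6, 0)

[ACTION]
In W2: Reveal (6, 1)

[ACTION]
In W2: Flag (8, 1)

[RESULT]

                 ┃ Draw┃ Minesweeper         
                 ┠─────┠─────────────────────
  ┏━━━━━━━━━━━━━━━━━━━┓┃■■■■■■■✹■■           
  ┃ MapNavigator      ┃┃■■■✹■■■■■■           
  ┠───────────────────┨┃■✹■✹■■✹■■■           
  ┃...........♣♣....═.┃┃■■■■■■■■✹■           
  ┃............♣....═.┃┃■■■■■✹■■■✹           
  ┃.................═.┃┃1■✹■■■✹■■■           
  ┃.................═.┃┃✹■■✹■■■■■✹           
  ┃.........@.......═.┃┃■■■■■■■■✹■           
  ┃...................┃┃■■■■■■✹■■■           
  ┃.................═.┃┃■■■■■■✹✹✹■           
  ┃.................═.┃┃                     
  ┗━━━━━━━━━━━━━━━━━━━┛┃                     
                 ┃     ┗━━━━━━━━━━━━━━━━━━━━━


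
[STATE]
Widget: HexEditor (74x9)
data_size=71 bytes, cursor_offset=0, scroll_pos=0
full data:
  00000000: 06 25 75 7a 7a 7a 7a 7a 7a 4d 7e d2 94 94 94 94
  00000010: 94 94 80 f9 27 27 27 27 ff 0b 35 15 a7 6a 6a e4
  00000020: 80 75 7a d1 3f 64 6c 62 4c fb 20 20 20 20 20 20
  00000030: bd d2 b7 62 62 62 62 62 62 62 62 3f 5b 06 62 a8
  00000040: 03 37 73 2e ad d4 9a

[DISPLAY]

00000000  06 25 75 7a 7a 7a 7a 7a  7a 4d 7e d2 94 94 94 94  |.%uzzzzzzM~..
00000010  94 94 80 f9 27 27 27 27  ff 0b 35 15 a7 6a 6a e4  |....''''..5..
00000020  80 75 7a d1 3f 64 6c 62  4c fb 20 20 20 20 20 20  |.uz.?dlbL.   
00000030  bd d2 b7 62 62 62 62 62  62 62 62 3f 5b 06 62 a8  |...bbbbbbbb?[
00000040  03 37 73 2e ad d4 9a                              |.7s....      
                                                                          
                                                                          
                                                                          
                                                                          


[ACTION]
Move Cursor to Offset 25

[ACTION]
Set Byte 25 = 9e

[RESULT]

00000000  06 25 75 7a 7a 7a 7a 7a  7a 4d 7e d2 94 94 94 94  |.%uzzzzzzM~..
00000010  94 94 80 f9 27 27 27 27  ff 9E 35 15 a7 6a 6a e4  |....''''..5..
00000020  80 75 7a d1 3f 64 6c 62  4c fb 20 20 20 20 20 20  |.uz.?dlbL.   
00000030  bd d2 b7 62 62 62 62 62  62 62 62 3f 5b 06 62 a8  |...bbbbbbbb?[
00000040  03 37 73 2e ad d4 9a                              |.7s....      
                                                                          
                                                                          
                                                                          
                                                                          


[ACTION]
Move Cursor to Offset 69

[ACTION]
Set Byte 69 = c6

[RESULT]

00000000  06 25 75 7a 7a 7a 7a 7a  7a 4d 7e d2 94 94 94 94  |.%uzzzzzzM~..
00000010  94 94 80 f9 27 27 27 27  ff 9e 35 15 a7 6a 6a e4  |....''''..5..
00000020  80 75 7a d1 3f 64 6c 62  4c fb 20 20 20 20 20 20  |.uz.?dlbL.   
00000030  bd d2 b7 62 62 62 62 62  62 62 62 3f 5b 06 62 a8  |...bbbbbbbb?[
00000040  03 37 73 2e ad C6 9a                              |.7s....      
                                                                          
                                                                          
                                                                          
                                                                          


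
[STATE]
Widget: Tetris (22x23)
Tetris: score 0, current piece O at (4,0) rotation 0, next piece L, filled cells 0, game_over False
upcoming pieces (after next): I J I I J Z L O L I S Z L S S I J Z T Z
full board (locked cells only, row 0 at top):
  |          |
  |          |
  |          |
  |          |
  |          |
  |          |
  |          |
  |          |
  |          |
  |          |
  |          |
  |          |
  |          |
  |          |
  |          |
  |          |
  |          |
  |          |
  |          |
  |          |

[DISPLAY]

    ▓▓    │Next:      
    ▓▓    │  ▒        
          │▒▒▒        
          │           
          │           
          │           
          │Score:     
          │0          
          │           
          │           
          │           
          │           
          │           
          │           
          │           
          │           
          │           
          │           
          │           
          │           
          │           
          │           
          │           


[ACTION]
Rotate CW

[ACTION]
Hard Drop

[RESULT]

     ▒    │Next:      
   ▒▒▒    │████       
          │           
          │           
          │           
          │           
          │Score:     
          │0          
          │           
          │           
          │           
          │           
          │           
          │           
          │           
          │           
          │           
          │           
    ▓▓    │           
    ▓▓    │           
          │           
          │           
          │           


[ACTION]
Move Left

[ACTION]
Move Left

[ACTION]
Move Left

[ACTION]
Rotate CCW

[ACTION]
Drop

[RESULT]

          │Next:      
▒▒        │████       
 ▒        │           
 ▒        │           
          │           
          │           
          │Score:     
          │0          
          │           
          │           
          │           
          │           
          │           
          │           
          │           
          │           
          │           
          │           
    ▓▓    │           
    ▓▓    │           
          │           
          │           
          │           


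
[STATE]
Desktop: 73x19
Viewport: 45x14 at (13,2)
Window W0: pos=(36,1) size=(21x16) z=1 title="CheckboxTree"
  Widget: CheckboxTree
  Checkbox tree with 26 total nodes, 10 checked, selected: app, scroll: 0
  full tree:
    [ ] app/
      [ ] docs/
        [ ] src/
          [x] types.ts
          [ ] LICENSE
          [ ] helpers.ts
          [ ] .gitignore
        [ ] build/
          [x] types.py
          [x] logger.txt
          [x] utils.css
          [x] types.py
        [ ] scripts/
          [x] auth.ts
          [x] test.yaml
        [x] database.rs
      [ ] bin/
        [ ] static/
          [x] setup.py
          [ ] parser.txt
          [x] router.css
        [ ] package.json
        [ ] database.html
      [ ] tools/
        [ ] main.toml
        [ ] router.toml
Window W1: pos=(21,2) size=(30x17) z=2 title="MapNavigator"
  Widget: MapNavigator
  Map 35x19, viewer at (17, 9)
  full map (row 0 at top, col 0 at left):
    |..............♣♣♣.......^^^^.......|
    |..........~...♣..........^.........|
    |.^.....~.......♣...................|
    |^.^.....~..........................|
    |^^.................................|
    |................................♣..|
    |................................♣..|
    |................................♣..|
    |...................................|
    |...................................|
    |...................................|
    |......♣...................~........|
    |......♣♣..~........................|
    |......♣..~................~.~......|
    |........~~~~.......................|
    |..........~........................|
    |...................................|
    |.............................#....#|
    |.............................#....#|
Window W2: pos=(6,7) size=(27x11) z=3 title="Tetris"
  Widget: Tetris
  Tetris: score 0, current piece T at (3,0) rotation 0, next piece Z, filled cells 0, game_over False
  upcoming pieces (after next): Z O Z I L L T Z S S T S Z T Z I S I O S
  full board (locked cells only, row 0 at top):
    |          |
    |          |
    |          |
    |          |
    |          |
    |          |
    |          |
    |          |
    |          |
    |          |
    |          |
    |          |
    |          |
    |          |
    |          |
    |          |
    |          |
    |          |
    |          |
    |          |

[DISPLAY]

        ┏━━━━━━━━━━━━━━━━━━━━━━━━━━━━┓     ┃ 
        ┃ MapNavigator               ┃─────┨ 
        ┠────────────────────────────┨     ┃ 
        ┃.....~......................┃     ┃ 
        ┃............................┃     ┃ 
━━━━━━━━━━━━━━━━━━━┓.................┃es.ts┃ 
s                  ┃.................┃ENSE ┃ 
───────────────────┨.................┃pers.┃ 
    │Next:         ┃.................┃tigno┃ 
    │▓▓            ┃...@.............┃/    ┃ 
    │ ▓▓           ┃.................┃es.py┃ 
    │              ┃............~....┃ger.t┃ 
    │              ┃.................┃ls.cs┃ 
    │              ┃............~.~..┃es.py┃ 


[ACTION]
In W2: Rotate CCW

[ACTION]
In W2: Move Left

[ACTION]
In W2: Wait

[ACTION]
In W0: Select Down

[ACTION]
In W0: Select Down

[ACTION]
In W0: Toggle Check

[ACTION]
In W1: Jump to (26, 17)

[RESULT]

        ┏━━━━━━━━━━━━━━━━━━━━━━━━━━━━┓     ┃ 
        ┃ MapNavigator               ┃─────┨ 
        ┠────────────────────────────┨     ┃ 
        ┃..............~........     ┃     ┃ 
        ┃.......................     ┃     ┃ 
━━━━━━━━━━━━━━━━━━━┓...~.~......     ┃es.ts┃ 
s                  ┃............     ┃ENSE ┃ 
───────────────────┨............     ┃pers.┃ 
    │Next:         ┃............     ┃tigno┃ 
    │▓▓            ┃...@..#....#     ┃/    ┃ 
    │ ▓▓           ┃......#....#     ┃es.py┃ 
    │              ┃                 ┃ger.t┃ 
    │              ┃                 ┃ls.cs┃ 
    │              ┃                 ┃es.py┃ 


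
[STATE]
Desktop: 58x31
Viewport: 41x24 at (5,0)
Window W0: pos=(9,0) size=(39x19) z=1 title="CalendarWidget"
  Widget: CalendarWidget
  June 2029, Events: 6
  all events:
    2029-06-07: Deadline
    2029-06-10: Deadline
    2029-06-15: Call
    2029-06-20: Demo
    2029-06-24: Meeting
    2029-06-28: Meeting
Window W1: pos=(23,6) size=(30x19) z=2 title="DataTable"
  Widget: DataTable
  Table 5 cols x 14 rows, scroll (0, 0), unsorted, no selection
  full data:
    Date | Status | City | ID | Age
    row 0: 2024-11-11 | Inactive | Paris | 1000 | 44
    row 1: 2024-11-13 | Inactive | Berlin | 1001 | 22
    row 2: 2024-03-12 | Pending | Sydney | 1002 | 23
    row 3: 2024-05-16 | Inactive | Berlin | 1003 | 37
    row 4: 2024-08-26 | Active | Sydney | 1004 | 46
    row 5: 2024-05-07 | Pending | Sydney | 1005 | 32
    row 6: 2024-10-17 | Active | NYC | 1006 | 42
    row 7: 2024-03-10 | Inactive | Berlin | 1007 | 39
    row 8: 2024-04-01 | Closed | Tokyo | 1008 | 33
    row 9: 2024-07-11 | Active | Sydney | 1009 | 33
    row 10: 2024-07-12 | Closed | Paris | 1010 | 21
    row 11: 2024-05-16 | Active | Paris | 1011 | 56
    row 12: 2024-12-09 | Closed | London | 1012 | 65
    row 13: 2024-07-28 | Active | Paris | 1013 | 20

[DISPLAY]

    ┏━━━━━━━━━━━━━━━━━━━━━━━━━━━━━━━━━━━━
    ┃ CalendarWidget                     
    ┠────────────────────────────────────
    ┃              June 2029             
    ┃Mo Tu We Th Fr Sa Su                
    ┃             1  2  3                
    ┃ 4  5  6  7* ┏━━━━━━━━━━━━━━━━━━━━━━
    ┃11 12 13 14 1┃ DataTable            
    ┃18 19 20* 21 ┠──────────────────────
    ┃25 26 27 28* ┃Date      │Status  │Ci
    ┃             ┃──────────┼────────┼──
    ┃             ┃2024-11-11│Inactive│Pa
    ┃             ┃2024-11-13│Inactive│Be
    ┃             ┃2024-03-12│Pending │Sy
    ┃             ┃2024-05-16│Inactive│Be
    ┃             ┃2024-08-26│Active  │Sy
    ┃             ┃2024-05-07│Pending │Sy
    ┃             ┃2024-10-17│Active  │NY
    ┗━━━━━━━━━━━━━┃2024-03-10│Inactive│Be
                  ┃2024-04-01│Closed  │To
                  ┃2024-07-11│Active  │Sy
                  ┃2024-07-12│Closed  │Pa
                  ┃2024-05-16│Active  │Pa
                  ┃2024-12-09│Closed  │Lo


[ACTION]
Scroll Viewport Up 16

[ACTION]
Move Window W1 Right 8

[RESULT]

    ┏━━━━━━━━━━━━━━━━━━━━━━━━━━━━━━━━━━━━
    ┃ CalendarWidget                     
    ┠────────────────────────────────────
    ┃              June 2029             
    ┃Mo Tu We Th Fr Sa Su                
    ┃             1  2  3                
    ┃ 4  5  6  7*  8  9┏━━━━━━━━━━━━━━━━━
    ┃11 12 13 14 15* 16┃ DataTable       
    ┃18 19 20* 21 22 23┠─────────────────
    ┃25 26 27 28* 29 30┃Date      │Status
    ┃                  ┃──────────┼──────
    ┃                  ┃2024-11-11│Inacti
    ┃                  ┃2024-11-13│Inacti
    ┃                  ┃2024-03-12│Pendin
    ┃                  ┃2024-05-16│Inacti
    ┃                  ┃2024-08-26│Active
    ┃                  ┃2024-05-07│Pendin
    ┃                  ┃2024-10-17│Active
    ┗━━━━━━━━━━━━━━━━━━┃2024-03-10│Inacti
                       ┃2024-04-01│Closed
                       ┃2024-07-11│Active
                       ┃2024-07-12│Closed
                       ┃2024-05-16│Active
                       ┃2024-12-09│Closed


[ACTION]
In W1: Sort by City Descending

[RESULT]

    ┏━━━━━━━━━━━━━━━━━━━━━━━━━━━━━━━━━━━━
    ┃ CalendarWidget                     
    ┠────────────────────────────────────
    ┃              June 2029             
    ┃Mo Tu We Th Fr Sa Su                
    ┃             1  2  3                
    ┃ 4  5  6  7*  8  9┏━━━━━━━━━━━━━━━━━
    ┃11 12 13 14 15* 16┃ DataTable       
    ┃18 19 20* 21 22 23┠─────────────────
    ┃25 26 27 28* 29 30┃Date      │Status
    ┃                  ┃──────────┼──────
    ┃                  ┃2024-04-01│Closed
    ┃                  ┃2024-03-12│Pendin
    ┃                  ┃2024-08-26│Active
    ┃                  ┃2024-05-07│Pendin
    ┃                  ┃2024-07-11│Active
    ┃                  ┃2024-11-11│Inacti
    ┃                  ┃2024-07-12│Closed
    ┗━━━━━━━━━━━━━━━━━━┃2024-05-16│Active
                       ┃2024-07-28│Active
                       ┃2024-10-17│Active
                       ┃2024-12-09│Closed
                       ┃2024-11-13│Inacti
                       ┃2024-05-16│Inacti


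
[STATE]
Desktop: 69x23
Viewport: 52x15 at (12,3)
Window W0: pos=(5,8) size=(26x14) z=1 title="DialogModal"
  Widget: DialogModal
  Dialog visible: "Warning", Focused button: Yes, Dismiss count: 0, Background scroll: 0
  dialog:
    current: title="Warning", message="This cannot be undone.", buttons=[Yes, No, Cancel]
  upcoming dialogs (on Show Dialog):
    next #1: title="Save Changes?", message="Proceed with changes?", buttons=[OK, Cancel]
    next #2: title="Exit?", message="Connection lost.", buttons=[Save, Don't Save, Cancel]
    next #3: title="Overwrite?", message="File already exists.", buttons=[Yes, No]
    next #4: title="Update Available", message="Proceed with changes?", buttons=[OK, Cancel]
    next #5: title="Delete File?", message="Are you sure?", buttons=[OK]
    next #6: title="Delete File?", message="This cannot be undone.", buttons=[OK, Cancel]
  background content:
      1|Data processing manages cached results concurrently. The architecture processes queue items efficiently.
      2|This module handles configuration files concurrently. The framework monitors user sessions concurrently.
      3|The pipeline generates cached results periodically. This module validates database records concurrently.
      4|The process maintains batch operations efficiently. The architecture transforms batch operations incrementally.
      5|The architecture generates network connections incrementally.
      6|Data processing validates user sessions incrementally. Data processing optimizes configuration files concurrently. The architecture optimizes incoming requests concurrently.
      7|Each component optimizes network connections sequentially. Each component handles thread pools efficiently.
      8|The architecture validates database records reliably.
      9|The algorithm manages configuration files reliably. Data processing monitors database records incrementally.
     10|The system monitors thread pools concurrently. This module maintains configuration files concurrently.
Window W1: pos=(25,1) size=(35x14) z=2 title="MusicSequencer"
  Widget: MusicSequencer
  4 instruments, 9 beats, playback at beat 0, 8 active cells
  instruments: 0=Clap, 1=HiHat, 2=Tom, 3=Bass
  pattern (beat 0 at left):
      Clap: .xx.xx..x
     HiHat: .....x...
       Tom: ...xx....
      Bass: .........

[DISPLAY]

             ┠─────────────────────────────────┨    
             ┃      ▼12345678                  ┃    
             ┃  Clap·██·██··█                  ┃    
             ┃ HiHat·····█···                  ┃    
             ┃   Tom···██····                  ┃    
━━━━━━━━━━━━━┃  Bass·········                  ┃    
gModal       ┃                                 ┃    
─────────────┃                                 ┃    
rocessing man┃                                 ┃    
odule handles┃                                 ┃    
─────────────┃                                 ┃    
  Warning    ┗━━━━━━━━━━━━━━━━━━━━━━━━━━━━━━━━━┛    
s cannot be und│at┃                                 
s]  No   Cancel│te┃                                 
───────────────┘es┃                                 


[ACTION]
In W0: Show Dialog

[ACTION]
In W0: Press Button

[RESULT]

             ┠─────────────────────────────────┨    
             ┃      ▼12345678                  ┃    
             ┃  Clap·██·██··█                  ┃    
             ┃ HiHat·····█···                  ┃    
             ┃   Tom···██····                  ┃    
━━━━━━━━━━━━━┃  Bass·········                  ┃    
gModal       ┃                                 ┃    
─────────────┃                                 ┃    
rocessing man┃                                 ┃    
odule handles┃                                 ┃    
peline genera┃                                 ┃    
ocess maintai┗━━━━━━━━━━━━━━━━━━━━━━━━━━━━━━━━━┛    
chitecture generat┃                                 
rocessing validate┃                                 
omponent optimizes┃                                 


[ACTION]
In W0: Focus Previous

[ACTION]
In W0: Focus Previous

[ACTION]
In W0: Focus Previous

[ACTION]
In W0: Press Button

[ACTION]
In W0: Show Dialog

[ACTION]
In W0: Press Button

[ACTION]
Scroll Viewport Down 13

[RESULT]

━━━━━━━━━━━━━┃  Bass·········                  ┃    
gModal       ┃                                 ┃    
─────────────┃                                 ┃    
rocessing man┃                                 ┃    
odule handles┃                                 ┃    
peline genera┃                                 ┃    
ocess maintai┗━━━━━━━━━━━━━━━━━━━━━━━━━━━━━━━━━┛    
chitecture generat┃                                 
rocessing validate┃                                 
omponent optimizes┃                                 
chitecture validat┃                                 
gorithm manages co┃                                 
stem monitors thre┃                                 
━━━━━━━━━━━━━━━━━━┛                                 
                                                    


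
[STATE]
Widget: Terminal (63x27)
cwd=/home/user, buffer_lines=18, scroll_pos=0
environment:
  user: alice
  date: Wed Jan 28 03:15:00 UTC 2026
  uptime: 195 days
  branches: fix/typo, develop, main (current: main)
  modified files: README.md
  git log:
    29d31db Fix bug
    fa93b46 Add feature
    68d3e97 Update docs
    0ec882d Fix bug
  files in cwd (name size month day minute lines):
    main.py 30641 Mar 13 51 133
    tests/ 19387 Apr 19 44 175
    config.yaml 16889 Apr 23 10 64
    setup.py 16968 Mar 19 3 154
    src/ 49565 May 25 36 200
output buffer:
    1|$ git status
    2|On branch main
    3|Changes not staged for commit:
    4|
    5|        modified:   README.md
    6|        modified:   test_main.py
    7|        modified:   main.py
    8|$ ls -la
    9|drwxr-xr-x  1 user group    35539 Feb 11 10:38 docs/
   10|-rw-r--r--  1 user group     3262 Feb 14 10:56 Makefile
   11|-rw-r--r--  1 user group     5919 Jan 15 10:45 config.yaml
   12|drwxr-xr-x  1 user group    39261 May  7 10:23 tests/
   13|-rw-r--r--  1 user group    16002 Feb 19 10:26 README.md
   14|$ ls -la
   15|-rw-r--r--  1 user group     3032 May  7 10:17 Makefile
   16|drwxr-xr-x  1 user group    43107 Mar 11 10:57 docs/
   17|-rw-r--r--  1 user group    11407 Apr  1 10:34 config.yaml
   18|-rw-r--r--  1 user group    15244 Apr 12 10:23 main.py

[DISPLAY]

$ git status                                                   
On branch main                                                 
Changes not staged for commit:                                 
                                                               
        modified:   README.md                                  
        modified:   test_main.py                               
        modified:   main.py                                    
$ ls -la                                                       
drwxr-xr-x  1 user group    35539 Feb 11 10:38 docs/           
-rw-r--r--  1 user group     3262 Feb 14 10:56 Makefile        
-rw-r--r--  1 user group     5919 Jan 15 10:45 config.yaml     
drwxr-xr-x  1 user group    39261 May  7 10:23 tests/          
-rw-r--r--  1 user group    16002 Feb 19 10:26 README.md       
$ ls -la                                                       
-rw-r--r--  1 user group     3032 May  7 10:17 Makefile        
drwxr-xr-x  1 user group    43107 Mar 11 10:57 docs/           
-rw-r--r--  1 user group    11407 Apr  1 10:34 config.yaml     
-rw-r--r--  1 user group    15244 Apr 12 10:23 main.py         
$ █                                                            
                                                               
                                                               
                                                               
                                                               
                                                               
                                                               
                                                               
                                                               


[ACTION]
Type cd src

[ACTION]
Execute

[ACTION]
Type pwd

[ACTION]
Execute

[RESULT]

$ git status                                                   
On branch main                                                 
Changes not staged for commit:                                 
                                                               
        modified:   README.md                                  
        modified:   test_main.py                               
        modified:   main.py                                    
$ ls -la                                                       
drwxr-xr-x  1 user group    35539 Feb 11 10:38 docs/           
-rw-r--r--  1 user group     3262 Feb 14 10:56 Makefile        
-rw-r--r--  1 user group     5919 Jan 15 10:45 config.yaml     
drwxr-xr-x  1 user group    39261 May  7 10:23 tests/          
-rw-r--r--  1 user group    16002 Feb 19 10:26 README.md       
$ ls -la                                                       
-rw-r--r--  1 user group     3032 May  7 10:17 Makefile        
drwxr-xr-x  1 user group    43107 Mar 11 10:57 docs/           
-rw-r--r--  1 user group    11407 Apr  1 10:34 config.yaml     
-rw-r--r--  1 user group    15244 Apr 12 10:23 main.py         
$ cd src                                                       
                                                               
$ pwd                                                          
/home/user/src                                                 
$ █                                                            
                                                               
                                                               
                                                               
                                                               


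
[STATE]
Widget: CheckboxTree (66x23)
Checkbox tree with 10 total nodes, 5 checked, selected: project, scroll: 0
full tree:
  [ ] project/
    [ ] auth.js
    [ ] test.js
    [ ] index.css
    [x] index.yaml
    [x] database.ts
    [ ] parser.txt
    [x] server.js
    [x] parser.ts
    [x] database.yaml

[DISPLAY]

>[-] project/                                                     
   [ ] auth.js                                                    
   [ ] test.js                                                    
   [ ] index.css                                                  
   [x] index.yaml                                                 
   [x] database.ts                                                
   [ ] parser.txt                                                 
   [x] server.js                                                  
   [x] parser.ts                                                  
   [x] database.yaml                                              
                                                                  
                                                                  
                                                                  
                                                                  
                                                                  
                                                                  
                                                                  
                                                                  
                                                                  
                                                                  
                                                                  
                                                                  
                                                                  


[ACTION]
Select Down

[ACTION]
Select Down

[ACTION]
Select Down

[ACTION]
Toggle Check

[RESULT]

 [-] project/                                                     
   [ ] auth.js                                                    
   [ ] test.js                                                    
>  [x] index.css                                                  
   [x] index.yaml                                                 
   [x] database.ts                                                
   [ ] parser.txt                                                 
   [x] server.js                                                  
   [x] parser.ts                                                  
   [x] database.yaml                                              
                                                                  
                                                                  
                                                                  
                                                                  
                                                                  
                                                                  
                                                                  
                                                                  
                                                                  
                                                                  
                                                                  
                                                                  
                                                                  


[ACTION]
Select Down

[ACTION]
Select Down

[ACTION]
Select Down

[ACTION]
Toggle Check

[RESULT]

 [-] project/                                                     
   [ ] auth.js                                                    
   [ ] test.js                                                    
   [x] index.css                                                  
   [x] index.yaml                                                 
   [x] database.ts                                                
>  [x] parser.txt                                                 
   [x] server.js                                                  
   [x] parser.ts                                                  
   [x] database.yaml                                              
                                                                  
                                                                  
                                                                  
                                                                  
                                                                  
                                                                  
                                                                  
                                                                  
                                                                  
                                                                  
                                                                  
                                                                  
                                                                  


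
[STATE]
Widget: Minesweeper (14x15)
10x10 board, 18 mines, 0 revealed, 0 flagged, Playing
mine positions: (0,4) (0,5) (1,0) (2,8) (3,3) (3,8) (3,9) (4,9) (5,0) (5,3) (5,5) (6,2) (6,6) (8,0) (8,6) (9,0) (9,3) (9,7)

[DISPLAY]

■■■■■■■■■■    
■■■■■■■■■■    
■■■■■■■■■■    
■■■■■■■■■■    
■■■■■■■■■■    
■■■■■■■■■■    
■■■■■■■■■■    
■■■■■■■■■■    
■■■■■■■■■■    
■■■■■■■■■■    
              
              
              
              
              


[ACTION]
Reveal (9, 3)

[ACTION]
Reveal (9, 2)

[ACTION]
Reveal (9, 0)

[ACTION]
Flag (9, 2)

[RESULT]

■■■■✹✹■■■■    
✹■■■■■■■■■    
■■■■■■■■✹■    
■■■✹■■■■✹✹    
■■■■■■■■■✹    
✹■■✹■✹■■■■    
■■✹■■■✹■■■    
■■■■■■■■■■    
✹■■■■■✹■■■    
✹■■✹■■■✹■■    
              
              
              
              
              
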